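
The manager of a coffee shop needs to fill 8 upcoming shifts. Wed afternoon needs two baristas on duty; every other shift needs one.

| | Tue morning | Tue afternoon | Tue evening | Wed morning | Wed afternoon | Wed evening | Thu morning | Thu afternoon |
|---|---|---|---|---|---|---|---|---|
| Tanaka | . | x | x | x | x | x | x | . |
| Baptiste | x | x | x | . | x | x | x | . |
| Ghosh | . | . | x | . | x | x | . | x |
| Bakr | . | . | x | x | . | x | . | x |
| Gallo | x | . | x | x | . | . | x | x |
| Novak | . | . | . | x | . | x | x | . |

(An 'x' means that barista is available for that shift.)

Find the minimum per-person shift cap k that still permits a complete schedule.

With 6 baristas and 9 worker-slots to fill, someone must work at least ⌈9/6⌉ = 2 shifts, so k ≥ 2.
k = 2 works: Tue morning→Baptiste, Tue afternoon→Tanaka, Tue evening→Ghosh, Wed morning→Bakr, Wed afternoon→Tanaka+Baptiste, Wed evening→Bakr, Thu morning→Gallo, Thu afternoon→Ghosh.
Loads: Tanaka 2, Baptiste 2, Ghosh 2, Bakr 2, Gallo 1, Novak 0 — all ≤ 2.

2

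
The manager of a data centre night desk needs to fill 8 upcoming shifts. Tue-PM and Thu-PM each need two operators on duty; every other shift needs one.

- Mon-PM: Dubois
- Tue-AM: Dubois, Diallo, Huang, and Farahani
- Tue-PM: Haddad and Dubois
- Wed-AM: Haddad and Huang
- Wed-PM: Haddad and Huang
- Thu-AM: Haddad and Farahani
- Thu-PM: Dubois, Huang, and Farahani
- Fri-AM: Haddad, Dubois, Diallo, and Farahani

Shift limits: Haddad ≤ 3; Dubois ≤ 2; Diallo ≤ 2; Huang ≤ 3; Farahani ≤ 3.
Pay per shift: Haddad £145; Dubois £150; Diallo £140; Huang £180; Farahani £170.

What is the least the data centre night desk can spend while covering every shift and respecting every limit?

£1535

Mon-PM can only be covered by Dubois, so that assignment is forced.
Tue-PM can only be covered by Haddad and Dubois, so that assignment is forced.
Picking the cheapest available operator for each shift independently would cost £1480, but that ignores the shift limits.
An optimal schedule: Mon-PM→Dubois, Tue-AM→Diallo, Tue-PM→Haddad+Dubois, Wed-AM→Haddad, Wed-PM→Haddad, Thu-AM→Farahani, Thu-PM→Huang+Farahani, Fri-AM→Diallo.
Total: 150 + 140 + 145 + 150 + 145 + 145 + 170 + 180 + 170 + 140 = £1535.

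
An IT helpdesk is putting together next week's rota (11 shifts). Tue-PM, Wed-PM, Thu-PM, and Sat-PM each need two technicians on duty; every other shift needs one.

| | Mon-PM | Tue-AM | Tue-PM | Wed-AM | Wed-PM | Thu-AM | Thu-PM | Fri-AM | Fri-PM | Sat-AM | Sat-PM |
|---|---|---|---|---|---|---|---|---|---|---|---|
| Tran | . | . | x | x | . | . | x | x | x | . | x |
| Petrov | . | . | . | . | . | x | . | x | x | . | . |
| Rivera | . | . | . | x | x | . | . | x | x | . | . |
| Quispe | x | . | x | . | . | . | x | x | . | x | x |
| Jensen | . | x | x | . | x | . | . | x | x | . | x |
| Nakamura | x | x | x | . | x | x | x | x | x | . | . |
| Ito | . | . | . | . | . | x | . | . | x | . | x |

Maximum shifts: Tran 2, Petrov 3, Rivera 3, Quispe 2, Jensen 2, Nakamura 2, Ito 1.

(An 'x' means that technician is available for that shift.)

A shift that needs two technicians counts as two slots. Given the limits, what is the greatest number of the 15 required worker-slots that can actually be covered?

14

Total capacity across all technicians is 2+3+3+2+2+2+1 = 15, and 15 slots are needed, so at most 15 can be filled.
An assignment achieving 14: Mon-PM→Quispe, Tue-AM→Jensen, Tue-PM→Tran+Nakamura, Wed-AM→Rivera, Wed-PM→Rivera+Jensen, Thu-AM→Petrov, Thu-PM→Tran+Nakamura, Fri-AM→Petrov, Fri-PM→Petrov, Sat-AM→Quispe, Sat-PM→Ito.
Loads: Tran 2/2, Petrov 3/3, Rivera 2/3, Quispe 2/2, Jensen 2/2, Nakamura 2/2, Ito 1/1.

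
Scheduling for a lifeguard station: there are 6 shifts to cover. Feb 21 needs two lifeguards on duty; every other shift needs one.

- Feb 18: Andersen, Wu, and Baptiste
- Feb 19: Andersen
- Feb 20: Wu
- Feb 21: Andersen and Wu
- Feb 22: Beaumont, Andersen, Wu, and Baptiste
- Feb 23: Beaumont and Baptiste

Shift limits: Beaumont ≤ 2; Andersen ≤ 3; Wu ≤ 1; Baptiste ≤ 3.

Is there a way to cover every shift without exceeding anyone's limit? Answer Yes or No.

No

Total capacity is 9 and 7 slots are needed, so capacity alone doesn't rule it out.
Shifts {Feb 20, Feb 21} need 3 worker-slots in total, but the lifeguards available for any of those shifts (Andersen and Wu) can supply at most 2 among them. So no valid schedule exists.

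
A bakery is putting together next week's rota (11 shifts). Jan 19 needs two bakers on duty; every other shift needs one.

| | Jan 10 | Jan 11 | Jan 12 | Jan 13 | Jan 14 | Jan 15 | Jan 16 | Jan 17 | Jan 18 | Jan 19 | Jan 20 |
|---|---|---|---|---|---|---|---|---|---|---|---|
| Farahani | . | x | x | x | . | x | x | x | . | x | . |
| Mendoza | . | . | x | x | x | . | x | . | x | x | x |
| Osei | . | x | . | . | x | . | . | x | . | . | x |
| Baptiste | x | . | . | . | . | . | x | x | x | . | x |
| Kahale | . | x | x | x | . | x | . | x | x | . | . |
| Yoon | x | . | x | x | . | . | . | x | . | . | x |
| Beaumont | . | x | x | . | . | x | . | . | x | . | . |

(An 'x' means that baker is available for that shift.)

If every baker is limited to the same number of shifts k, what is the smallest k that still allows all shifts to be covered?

2

With 7 bakers and 12 worker-slots to fill, someone must work at least ⌈12/7⌉ = 2 shifts, so k ≥ 2.
k = 2 works: Jan 10→Baptiste, Jan 11→Osei, Jan 12→Yoon, Jan 13→Kahale, Jan 14→Mendoza, Jan 15→Farahani, Jan 16→Baptiste, Jan 17→Yoon, Jan 18→Kahale, Jan 19→Farahani+Mendoza, Jan 20→Osei.
Loads: Farahani 2, Mendoza 2, Osei 2, Baptiste 2, Kahale 2, Yoon 2, Beaumont 0 — all ≤ 2.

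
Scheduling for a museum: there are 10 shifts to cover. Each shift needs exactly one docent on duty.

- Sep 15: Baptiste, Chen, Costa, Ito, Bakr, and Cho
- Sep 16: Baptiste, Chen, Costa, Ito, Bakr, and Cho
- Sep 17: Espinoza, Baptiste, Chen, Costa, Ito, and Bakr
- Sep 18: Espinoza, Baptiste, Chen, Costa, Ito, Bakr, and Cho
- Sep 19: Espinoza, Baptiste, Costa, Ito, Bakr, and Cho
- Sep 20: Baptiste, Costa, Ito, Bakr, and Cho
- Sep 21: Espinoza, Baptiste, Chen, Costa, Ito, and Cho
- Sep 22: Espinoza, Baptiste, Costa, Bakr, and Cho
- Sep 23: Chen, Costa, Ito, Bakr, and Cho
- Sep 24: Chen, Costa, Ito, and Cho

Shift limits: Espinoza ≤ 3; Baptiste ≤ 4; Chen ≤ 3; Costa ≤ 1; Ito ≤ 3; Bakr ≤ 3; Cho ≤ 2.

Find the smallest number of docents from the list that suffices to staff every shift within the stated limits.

3

10 slots to fill and no one can take more than 4, so at least ⌈10/4⌉ = 3 docents are needed.
Espinoza, Baptiste, and Chen alone can cover everything: Sep 15→Baptiste, Sep 16→Baptiste, Sep 17→Espinoza, Sep 18→Baptiste, Sep 19→Espinoza, Sep 20→Baptiste, Sep 21→Chen, Sep 22→Espinoza, Sep 23→Chen, Sep 24→Chen.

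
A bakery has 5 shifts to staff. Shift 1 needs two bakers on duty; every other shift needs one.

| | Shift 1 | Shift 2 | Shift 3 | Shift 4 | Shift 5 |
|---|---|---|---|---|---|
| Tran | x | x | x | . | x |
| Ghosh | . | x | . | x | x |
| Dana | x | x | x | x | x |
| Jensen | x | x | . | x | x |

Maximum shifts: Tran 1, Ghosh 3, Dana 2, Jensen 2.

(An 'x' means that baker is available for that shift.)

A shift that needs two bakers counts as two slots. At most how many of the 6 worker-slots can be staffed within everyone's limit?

6

Total capacity across all bakers is 1+3+2+2 = 8, and 6 slots are needed, so at most 6 can be filled.
An assignment achieving 6: Shift 1→Dana+Jensen, Shift 2→Ghosh, Shift 3→Tran, Shift 4→Ghosh, Shift 5→Ghosh.
Loads: Tran 1/1, Ghosh 3/3, Dana 1/2, Jensen 1/2.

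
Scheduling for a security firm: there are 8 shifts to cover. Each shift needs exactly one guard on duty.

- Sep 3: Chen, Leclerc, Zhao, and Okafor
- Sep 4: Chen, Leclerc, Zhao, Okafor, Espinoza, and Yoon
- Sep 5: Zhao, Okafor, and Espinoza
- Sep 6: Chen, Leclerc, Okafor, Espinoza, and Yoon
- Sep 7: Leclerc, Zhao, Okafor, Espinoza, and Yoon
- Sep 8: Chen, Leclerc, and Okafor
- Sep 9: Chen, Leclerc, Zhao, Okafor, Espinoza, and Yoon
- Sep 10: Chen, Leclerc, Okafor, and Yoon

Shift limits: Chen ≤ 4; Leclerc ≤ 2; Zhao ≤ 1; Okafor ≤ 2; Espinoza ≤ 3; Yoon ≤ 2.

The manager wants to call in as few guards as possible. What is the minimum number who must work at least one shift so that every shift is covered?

8 slots to fill and no one can take more than 4, so at least ⌈8/4⌉ = 2 guards are needed.
Any 2 guards together have capacity at most 4+3 = 7 < 8 slots, so 2 can never suffice.
Chen, Leclerc, and Okafor alone can cover everything: Sep 3→Chen, Sep 4→Chen, Sep 5→Okafor, Sep 6→Chen, Sep 7→Leclerc, Sep 8→Chen, Sep 9→Leclerc, Sep 10→Okafor.

3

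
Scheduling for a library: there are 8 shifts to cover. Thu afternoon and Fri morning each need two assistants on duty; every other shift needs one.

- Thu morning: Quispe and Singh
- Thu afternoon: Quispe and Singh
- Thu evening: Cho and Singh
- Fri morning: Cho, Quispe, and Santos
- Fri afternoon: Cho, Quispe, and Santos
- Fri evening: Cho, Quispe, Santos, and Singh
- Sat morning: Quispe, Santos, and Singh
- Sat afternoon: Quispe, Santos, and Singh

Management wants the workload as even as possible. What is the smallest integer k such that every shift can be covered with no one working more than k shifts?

3

With 4 assistants and 10 worker-slots to fill, someone must work at least ⌈10/4⌉ = 3 shifts, so k ≥ 3.
k = 3 works: Thu morning→Quispe, Thu afternoon→Quispe+Singh, Thu evening→Cho, Fri morning→Cho+Quispe, Fri afternoon→Cho, Fri evening→Santos, Sat morning→Santos, Sat afternoon→Santos.
Loads: Cho 3, Quispe 3, Santos 3, Singh 1 — all ≤ 3.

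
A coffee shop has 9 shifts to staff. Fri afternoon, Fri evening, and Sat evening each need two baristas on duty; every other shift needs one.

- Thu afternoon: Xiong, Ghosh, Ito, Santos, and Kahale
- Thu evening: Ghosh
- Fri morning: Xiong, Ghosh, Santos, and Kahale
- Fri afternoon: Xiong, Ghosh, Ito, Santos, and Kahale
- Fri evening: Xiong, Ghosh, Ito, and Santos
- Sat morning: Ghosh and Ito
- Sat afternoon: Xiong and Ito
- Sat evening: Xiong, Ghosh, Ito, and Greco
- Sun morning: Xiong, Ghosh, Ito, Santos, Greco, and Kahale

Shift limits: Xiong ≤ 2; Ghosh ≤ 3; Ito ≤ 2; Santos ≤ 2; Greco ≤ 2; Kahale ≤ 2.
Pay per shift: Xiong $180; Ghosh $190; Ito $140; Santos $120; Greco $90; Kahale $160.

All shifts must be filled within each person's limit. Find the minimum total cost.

Thu evening can only be covered by Ghosh, so that assignment is forced.
Picking the cheapest available barista for each shift independently would cost $1550, but that ignores the shift limits.
An optimal schedule: Thu afternoon→Kahale, Thu evening→Ghosh, Fri morning→Santos, Fri afternoon→Kahale+Ghosh, Fri evening→Santos+Xiong, Sat morning→Ito, Sat afternoon→Ito, Sat evening→Greco+Xiong, Sun morning→Greco.
Total: 160 + 190 + 120 + 160 + 190 + 120 + 180 + 140 + 140 + 90 + 180 + 90 = $1760.

$1760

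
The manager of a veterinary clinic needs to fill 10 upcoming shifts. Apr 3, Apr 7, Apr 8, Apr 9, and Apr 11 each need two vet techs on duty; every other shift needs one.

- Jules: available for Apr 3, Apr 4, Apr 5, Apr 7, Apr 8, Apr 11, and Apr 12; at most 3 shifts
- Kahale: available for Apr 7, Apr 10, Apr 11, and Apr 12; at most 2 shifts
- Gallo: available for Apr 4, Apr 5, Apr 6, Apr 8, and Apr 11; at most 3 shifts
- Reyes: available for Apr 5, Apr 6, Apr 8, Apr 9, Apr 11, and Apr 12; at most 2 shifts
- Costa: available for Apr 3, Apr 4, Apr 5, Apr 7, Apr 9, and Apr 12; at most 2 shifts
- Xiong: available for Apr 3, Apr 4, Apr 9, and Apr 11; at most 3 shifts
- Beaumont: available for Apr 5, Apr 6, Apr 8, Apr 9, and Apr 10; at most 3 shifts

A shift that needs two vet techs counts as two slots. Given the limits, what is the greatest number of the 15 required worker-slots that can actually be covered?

Total capacity across all vet techs is 3+2+3+2+2+3+3 = 18, and 15 slots are needed, so at most 15 can be filled.
An assignment achieving 15: Apr 3→Jules+Costa, Apr 4→Jules, Apr 5→Beaumont, Apr 6→Gallo, Apr 7→Jules+Kahale, Apr 8→Gallo+Reyes, Apr 9→Reyes+Xiong, Apr 10→Kahale, Apr 11→Gallo+Xiong, Apr 12→Costa.
Loads: Jules 3/3, Kahale 2/2, Gallo 3/3, Reyes 2/2, Costa 2/2, Xiong 2/3, Beaumont 1/3.

15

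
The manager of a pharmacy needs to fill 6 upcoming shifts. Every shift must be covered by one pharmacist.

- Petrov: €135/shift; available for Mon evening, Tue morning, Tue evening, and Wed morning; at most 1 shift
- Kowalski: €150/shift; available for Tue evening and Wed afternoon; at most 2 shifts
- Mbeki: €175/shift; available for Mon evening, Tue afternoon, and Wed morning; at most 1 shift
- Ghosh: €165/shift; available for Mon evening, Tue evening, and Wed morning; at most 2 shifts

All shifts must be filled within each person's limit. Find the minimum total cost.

€940

Tue morning can only be covered by Petrov, so that assignment is forced.
Tue afternoon can only be covered by Mbeki, so that assignment is forced.
Wed afternoon can only be covered by Kowalski, so that assignment is forced.
Picking the cheapest available pharmacist for each shift independently would cost €865, but that ignores the shift limits.
An optimal schedule: Mon evening→Ghosh, Tue morning→Petrov, Tue afternoon→Mbeki, Tue evening→Kowalski, Wed morning→Ghosh, Wed afternoon→Kowalski.
Total: 165 + 135 + 175 + 150 + 165 + 150 = €940.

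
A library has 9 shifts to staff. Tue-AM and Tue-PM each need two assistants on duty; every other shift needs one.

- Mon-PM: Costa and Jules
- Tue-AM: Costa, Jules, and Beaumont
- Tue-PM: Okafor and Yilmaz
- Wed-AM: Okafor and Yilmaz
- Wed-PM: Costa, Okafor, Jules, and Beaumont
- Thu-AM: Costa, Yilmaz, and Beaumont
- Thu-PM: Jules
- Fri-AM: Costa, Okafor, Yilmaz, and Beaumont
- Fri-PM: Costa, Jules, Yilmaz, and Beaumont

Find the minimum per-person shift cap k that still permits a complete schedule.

3

With 5 assistants and 11 worker-slots to fill, someone must work at least ⌈11/5⌉ = 3 shifts, so k ≥ 3.
k = 3 works: Mon-PM→Costa, Tue-AM→Costa+Jules, Tue-PM→Okafor+Yilmaz, Wed-AM→Okafor, Wed-PM→Okafor, Thu-AM→Costa, Thu-PM→Jules, Fri-AM→Yilmaz, Fri-PM→Jules.
Loads: Costa 3, Okafor 3, Jules 3, Yilmaz 2, Beaumont 0 — all ≤ 3.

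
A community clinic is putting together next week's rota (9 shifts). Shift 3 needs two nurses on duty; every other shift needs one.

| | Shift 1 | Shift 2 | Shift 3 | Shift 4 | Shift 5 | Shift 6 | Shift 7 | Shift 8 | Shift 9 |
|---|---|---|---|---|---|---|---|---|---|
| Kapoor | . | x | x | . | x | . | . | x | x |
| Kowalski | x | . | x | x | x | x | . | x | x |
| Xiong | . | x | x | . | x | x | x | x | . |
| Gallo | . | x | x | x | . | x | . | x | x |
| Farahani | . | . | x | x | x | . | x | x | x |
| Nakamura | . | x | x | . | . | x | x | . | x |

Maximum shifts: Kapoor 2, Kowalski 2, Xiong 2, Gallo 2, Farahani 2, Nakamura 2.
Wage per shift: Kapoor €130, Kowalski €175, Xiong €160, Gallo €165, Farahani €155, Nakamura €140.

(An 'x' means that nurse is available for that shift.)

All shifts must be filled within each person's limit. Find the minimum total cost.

Shift 1 can only be covered by Kowalski, so that assignment is forced.
Picking the cheapest available nurse for each shift independently would cost €1400, but that ignores the shift limits.
An optimal schedule: Shift 1→Kowalski, Shift 2→Kapoor, Shift 3→Xiong+Gallo, Shift 4→Farahani, Shift 5→Kapoor, Shift 6→Nakamura, Shift 7→Nakamura, Shift 8→Xiong, Shift 9→Farahani.
Total: 175 + 130 + 160 + 165 + 155 + 130 + 140 + 140 + 160 + 155 = €1510.

€1510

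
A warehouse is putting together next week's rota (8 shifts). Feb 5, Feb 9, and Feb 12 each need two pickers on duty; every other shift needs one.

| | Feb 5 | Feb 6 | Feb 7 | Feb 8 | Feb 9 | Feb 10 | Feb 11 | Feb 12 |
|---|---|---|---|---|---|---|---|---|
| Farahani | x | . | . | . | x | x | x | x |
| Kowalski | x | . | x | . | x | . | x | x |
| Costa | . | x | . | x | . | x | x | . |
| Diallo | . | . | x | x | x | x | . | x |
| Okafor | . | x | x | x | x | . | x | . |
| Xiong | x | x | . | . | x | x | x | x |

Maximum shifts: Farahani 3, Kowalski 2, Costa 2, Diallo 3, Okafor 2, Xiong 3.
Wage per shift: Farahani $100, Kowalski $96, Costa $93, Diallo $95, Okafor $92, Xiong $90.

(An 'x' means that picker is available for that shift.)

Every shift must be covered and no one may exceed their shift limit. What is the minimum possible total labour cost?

Picking the cheapest available picker for each shift independently would cost $1007, but that ignores the shift limits.
An optimal schedule: Feb 5→Xiong+Kowalski, Feb 6→Xiong, Feb 7→Okafor, Feb 8→Costa, Feb 9→Okafor+Diallo, Feb 10→Diallo, Feb 11→Costa, Feb 12→Xiong+Diallo.
Total: 90 + 96 + 90 + 92 + 93 + 92 + 95 + 95 + 93 + 90 + 95 = $1021.

$1021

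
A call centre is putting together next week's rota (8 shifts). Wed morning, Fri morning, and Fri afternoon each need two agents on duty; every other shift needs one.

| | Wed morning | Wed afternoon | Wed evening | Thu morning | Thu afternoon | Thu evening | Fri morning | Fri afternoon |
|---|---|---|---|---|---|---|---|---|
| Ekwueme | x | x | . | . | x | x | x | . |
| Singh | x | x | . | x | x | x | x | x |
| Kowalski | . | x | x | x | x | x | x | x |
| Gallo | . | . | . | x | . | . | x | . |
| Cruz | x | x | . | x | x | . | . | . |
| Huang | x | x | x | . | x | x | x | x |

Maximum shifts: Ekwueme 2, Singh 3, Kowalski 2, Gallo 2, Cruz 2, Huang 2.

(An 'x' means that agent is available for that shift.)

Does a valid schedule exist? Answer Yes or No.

Yes

One valid schedule: Wed morning→Cruz+Huang, Wed afternoon→Ekwueme, Wed evening→Kowalski, Thu morning→Singh, Thu afternoon→Singh, Thu evening→Ekwueme, Fri morning→Gallo+Huang, Fri afternoon→Singh+Kowalski.
Loads: Ekwueme 2/2, Singh 3/3, Kowalski 2/2, Gallo 1/2, Cruz 1/2, Huang 2/2 — all within limits.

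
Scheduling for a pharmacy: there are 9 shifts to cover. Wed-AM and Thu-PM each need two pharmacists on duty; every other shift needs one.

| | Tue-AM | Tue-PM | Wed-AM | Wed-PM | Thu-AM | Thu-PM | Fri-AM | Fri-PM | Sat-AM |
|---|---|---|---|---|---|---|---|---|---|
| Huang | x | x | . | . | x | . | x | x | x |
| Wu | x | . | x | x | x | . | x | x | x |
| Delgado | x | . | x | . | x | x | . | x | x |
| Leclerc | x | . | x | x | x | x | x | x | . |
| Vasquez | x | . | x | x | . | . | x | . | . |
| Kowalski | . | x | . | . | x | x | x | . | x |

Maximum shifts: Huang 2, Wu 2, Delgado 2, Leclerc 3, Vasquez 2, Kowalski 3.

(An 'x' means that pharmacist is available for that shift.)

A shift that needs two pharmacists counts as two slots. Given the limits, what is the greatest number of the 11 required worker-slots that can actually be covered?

11

Total capacity across all pharmacists is 2+2+2+3+2+3 = 14, and 11 slots are needed, so at most 11 can be filled.
An assignment achieving 11: Tue-AM→Leclerc, Tue-PM→Huang, Wed-AM→Wu+Delgado, Wed-PM→Wu, Thu-AM→Leclerc, Thu-PM→Delgado+Leclerc, Fri-AM→Vasquez, Fri-PM→Huang, Sat-AM→Kowalski.
Loads: Huang 2/2, Wu 2/2, Delgado 2/2, Leclerc 3/3, Vasquez 1/2, Kowalski 1/3.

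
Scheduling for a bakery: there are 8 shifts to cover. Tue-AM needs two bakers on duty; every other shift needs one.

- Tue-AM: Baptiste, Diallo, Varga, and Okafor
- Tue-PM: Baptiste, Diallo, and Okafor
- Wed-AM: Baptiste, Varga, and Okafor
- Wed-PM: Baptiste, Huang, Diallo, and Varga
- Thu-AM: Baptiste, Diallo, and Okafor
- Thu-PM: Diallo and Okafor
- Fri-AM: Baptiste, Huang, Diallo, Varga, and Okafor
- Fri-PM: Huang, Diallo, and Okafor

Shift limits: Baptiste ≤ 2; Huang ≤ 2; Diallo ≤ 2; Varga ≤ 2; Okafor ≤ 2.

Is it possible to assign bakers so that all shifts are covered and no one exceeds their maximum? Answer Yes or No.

Yes

One valid schedule: Tue-AM→Varga+Okafor, Tue-PM→Baptiste, Wed-AM→Baptiste, Wed-PM→Huang, Thu-AM→Diallo, Thu-PM→Diallo, Fri-AM→Varga, Fri-PM→Huang.
Loads: Baptiste 2/2, Huang 2/2, Diallo 2/2, Varga 2/2, Okafor 1/2 — all within limits.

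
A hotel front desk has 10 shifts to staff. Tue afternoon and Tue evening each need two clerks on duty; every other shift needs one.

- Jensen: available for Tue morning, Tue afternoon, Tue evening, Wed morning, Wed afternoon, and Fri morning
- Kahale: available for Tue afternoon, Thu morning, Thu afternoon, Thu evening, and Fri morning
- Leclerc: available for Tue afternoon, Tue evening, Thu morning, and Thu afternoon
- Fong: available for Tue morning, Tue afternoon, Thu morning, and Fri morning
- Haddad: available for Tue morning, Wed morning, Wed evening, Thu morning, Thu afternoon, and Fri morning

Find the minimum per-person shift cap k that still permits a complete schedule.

With 5 clerks and 12 worker-slots to fill, someone must work at least ⌈12/5⌉ = 3 shifts, so k ≥ 3.
k = 3 works: Tue morning→Fong, Tue afternoon→Leclerc+Fong, Tue evening→Jensen+Leclerc, Wed morning→Jensen, Wed afternoon→Jensen, Wed evening→Haddad, Thu morning→Kahale, Thu afternoon→Kahale, Thu evening→Kahale, Fri morning→Fong.
Loads: Jensen 3, Kahale 3, Leclerc 2, Fong 3, Haddad 1 — all ≤ 3.

3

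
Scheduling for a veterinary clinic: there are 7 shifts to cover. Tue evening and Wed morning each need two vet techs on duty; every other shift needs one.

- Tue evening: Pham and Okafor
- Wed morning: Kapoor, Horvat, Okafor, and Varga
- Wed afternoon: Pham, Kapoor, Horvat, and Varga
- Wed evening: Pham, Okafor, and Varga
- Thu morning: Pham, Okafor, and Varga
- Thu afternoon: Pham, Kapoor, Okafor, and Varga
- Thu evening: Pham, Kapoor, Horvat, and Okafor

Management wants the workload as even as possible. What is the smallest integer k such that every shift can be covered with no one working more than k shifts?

With 5 vet techs and 9 worker-slots to fill, someone must work at least ⌈9/5⌉ = 2 shifts, so k ≥ 2.
k = 2 works: Tue evening→Pham+Okafor, Wed morning→Horvat+Varga, Wed afternoon→Kapoor, Wed evening→Pham, Thu morning→Okafor, Thu afternoon→Kapoor, Thu evening→Horvat.
Loads: Pham 2, Kapoor 2, Horvat 2, Okafor 2, Varga 1 — all ≤ 2.

2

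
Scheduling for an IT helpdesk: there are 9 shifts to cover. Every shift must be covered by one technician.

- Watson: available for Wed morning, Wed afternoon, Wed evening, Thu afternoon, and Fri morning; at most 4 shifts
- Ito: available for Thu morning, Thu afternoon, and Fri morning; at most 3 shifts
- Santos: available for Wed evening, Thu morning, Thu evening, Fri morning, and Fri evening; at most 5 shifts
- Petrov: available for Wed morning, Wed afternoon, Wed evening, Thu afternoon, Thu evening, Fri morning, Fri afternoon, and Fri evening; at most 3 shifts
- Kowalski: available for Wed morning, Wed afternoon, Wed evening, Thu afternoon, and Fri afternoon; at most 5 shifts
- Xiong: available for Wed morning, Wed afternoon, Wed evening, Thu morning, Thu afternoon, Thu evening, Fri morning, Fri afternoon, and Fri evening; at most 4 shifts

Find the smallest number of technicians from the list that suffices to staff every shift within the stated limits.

9 slots to fill and no one can take more than 5, so at least ⌈9/5⌉ = 2 technicians are needed.
Santos and Kowalski alone can cover everything: Wed morning→Kowalski, Wed afternoon→Kowalski, Wed evening→Santos, Thu morning→Santos, Thu afternoon→Kowalski, Thu evening→Santos, Fri morning→Santos, Fri afternoon→Kowalski, Fri evening→Santos.

2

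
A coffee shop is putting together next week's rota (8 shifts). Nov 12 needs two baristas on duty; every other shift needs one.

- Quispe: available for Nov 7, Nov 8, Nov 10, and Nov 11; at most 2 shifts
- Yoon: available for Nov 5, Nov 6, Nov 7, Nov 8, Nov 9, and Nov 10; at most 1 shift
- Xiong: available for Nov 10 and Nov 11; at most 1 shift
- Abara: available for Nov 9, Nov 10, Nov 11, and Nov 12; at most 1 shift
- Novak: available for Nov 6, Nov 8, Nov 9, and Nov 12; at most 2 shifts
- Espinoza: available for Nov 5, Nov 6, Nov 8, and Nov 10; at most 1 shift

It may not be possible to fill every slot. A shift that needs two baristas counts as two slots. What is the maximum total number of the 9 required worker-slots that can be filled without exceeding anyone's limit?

8

Total capacity across all baristas is 2+1+1+1+2+1 = 8, and 9 slots are needed, so at most 8 can be filled.
An assignment achieving 8: Nov 5→Yoon, Nov 6→Novak, Nov 7→Quispe, Nov 8→Espinoza, Nov 10→Xiong, Nov 11→Quispe, Nov 12→Abara+Novak.
Loads: Quispe 2/2, Yoon 1/1, Xiong 1/1, Abara 1/1, Novak 2/2, Espinoza 1/1.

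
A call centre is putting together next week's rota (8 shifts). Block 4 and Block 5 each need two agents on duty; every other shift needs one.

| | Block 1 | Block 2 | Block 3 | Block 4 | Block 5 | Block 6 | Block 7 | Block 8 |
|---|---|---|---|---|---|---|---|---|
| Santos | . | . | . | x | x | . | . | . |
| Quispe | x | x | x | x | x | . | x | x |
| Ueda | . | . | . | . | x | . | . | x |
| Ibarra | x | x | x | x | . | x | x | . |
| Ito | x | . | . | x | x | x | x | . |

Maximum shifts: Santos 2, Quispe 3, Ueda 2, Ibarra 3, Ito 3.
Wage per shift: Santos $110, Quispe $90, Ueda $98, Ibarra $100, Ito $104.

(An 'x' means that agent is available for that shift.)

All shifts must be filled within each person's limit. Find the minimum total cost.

Picking the cheapest available agent for each shift independently would cost $928, but that ignores the shift limits.
An optimal schedule: Block 1→Quispe, Block 2→Quispe, Block 3→Quispe, Block 4→Ibarra+Ito, Block 5→Ueda+Ito, Block 6→Ibarra, Block 7→Ibarra, Block 8→Ueda.
Total: 90 + 90 + 90 + 100 + 104 + 98 + 104 + 100 + 100 + 98 = $974.

$974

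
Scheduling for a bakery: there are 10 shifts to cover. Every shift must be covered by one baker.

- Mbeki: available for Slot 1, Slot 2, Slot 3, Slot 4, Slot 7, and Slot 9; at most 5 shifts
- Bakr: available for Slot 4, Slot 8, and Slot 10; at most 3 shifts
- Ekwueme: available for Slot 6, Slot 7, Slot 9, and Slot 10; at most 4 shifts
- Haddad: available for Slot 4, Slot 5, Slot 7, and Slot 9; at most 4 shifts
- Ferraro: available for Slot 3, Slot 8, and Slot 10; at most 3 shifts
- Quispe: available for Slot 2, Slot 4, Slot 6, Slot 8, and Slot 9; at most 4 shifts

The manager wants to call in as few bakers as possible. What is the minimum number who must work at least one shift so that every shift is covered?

4

10 slots to fill and no one can take more than 5, so at least ⌈10/5⌉ = 2 bakers are needed.
No set of 3 bakers can cover every shift (each such set leaves at least one shift with no one available or exceeds a cap).
Mbeki, Bakr, Ekwueme, and Haddad alone can cover everything: Slot 1→Mbeki, Slot 2→Mbeki, Slot 3→Mbeki, Slot 4→Mbeki, Slot 5→Haddad, Slot 6→Ekwueme, Slot 7→Mbeki, Slot 8→Bakr, Slot 9→Ekwueme, Slot 10→Bakr.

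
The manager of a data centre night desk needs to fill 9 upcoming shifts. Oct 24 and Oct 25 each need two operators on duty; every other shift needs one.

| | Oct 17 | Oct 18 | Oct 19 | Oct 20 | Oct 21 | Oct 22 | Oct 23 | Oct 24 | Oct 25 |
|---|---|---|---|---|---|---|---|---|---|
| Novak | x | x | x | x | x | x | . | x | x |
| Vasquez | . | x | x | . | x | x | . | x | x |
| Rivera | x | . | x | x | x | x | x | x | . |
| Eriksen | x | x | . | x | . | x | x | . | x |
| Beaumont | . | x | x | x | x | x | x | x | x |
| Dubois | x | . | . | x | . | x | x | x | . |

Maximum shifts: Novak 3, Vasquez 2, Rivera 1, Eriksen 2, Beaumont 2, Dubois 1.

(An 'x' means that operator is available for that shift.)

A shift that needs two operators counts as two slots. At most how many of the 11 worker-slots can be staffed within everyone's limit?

Total capacity across all operators is 3+2+1+2+2+1 = 11, and 11 slots are needed, so at most 11 can be filled.
An assignment achieving 11: Oct 17→Novak, Oct 18→Novak, Oct 19→Novak, Oct 20→Eriksen, Oct 21→Vasquez, Oct 22→Beaumont, Oct 23→Rivera, Oct 24→Beaumont+Dubois, Oct 25→Vasquez+Eriksen.
Loads: Novak 3/3, Vasquez 2/2, Rivera 1/1, Eriksen 2/2, Beaumont 2/2, Dubois 1/1.

11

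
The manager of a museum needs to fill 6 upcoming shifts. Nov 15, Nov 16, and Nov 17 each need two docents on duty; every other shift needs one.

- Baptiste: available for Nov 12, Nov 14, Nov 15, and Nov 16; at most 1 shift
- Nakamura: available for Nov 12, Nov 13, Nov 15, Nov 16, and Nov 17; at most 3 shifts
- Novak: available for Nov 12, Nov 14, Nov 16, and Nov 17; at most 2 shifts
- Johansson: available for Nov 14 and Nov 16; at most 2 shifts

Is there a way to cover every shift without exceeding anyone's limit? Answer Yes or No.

Shifts {Nov 12, Nov 13, Nov 15, Nov 16, Nov 17} need 8 worker-slots in total, but the docents available for any of those shifts (Baptiste, Nakamura, Novak, and Johansson) can supply at most 7 among them. So no valid schedule exists.

No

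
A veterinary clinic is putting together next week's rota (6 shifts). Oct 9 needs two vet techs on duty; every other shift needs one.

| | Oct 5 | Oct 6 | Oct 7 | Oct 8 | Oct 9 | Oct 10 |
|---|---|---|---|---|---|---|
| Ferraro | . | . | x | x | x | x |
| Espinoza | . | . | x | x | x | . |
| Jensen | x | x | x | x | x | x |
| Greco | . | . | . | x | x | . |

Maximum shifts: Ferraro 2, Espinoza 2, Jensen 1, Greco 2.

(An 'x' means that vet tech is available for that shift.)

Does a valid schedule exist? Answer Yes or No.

Total capacity is 7 and 7 slots are needed, so capacity alone doesn't rule it out.
Shifts {Oct 5, Oct 6} need 2 worker-slots in total, but the vet techs available for any of those shifts (Jensen) can supply at most 1 among them. So no valid schedule exists.

No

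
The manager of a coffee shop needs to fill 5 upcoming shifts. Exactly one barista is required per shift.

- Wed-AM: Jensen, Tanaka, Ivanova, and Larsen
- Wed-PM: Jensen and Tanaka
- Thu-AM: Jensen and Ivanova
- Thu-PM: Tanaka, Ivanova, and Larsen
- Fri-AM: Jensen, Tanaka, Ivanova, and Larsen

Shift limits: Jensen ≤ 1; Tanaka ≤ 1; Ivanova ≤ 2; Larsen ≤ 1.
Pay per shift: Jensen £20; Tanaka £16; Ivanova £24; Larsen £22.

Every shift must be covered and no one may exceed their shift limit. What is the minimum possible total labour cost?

Picking the cheapest available barista for each shift independently would cost £84, but that ignores the shift limits.
An optimal schedule: Wed-AM→Ivanova, Wed-PM→Jensen, Thu-AM→Ivanova, Thu-PM→Tanaka, Fri-AM→Larsen.
Total: 24 + 20 + 24 + 16 + 22 = £106.

£106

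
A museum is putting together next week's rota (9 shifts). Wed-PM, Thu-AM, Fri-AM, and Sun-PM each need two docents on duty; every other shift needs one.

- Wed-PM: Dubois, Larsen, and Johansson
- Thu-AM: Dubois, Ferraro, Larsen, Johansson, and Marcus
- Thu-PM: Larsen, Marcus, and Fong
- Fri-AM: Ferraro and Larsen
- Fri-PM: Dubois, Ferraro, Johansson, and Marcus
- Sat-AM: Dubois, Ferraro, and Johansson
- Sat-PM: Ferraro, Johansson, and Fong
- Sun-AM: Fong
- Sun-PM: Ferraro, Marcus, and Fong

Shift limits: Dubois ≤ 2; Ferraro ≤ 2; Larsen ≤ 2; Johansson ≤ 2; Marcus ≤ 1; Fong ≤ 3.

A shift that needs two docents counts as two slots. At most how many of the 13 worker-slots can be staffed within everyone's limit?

12

Total capacity across all docents is 2+2+2+2+1+3 = 12, and 13 slots are needed, so at most 12 can be filled.
An assignment achieving 12: Wed-PM→Dubois+Larsen, Thu-AM→Johansson, Thu-PM→Marcus, Fri-AM→Ferraro+Larsen, Fri-PM→Johansson, Sat-AM→Dubois, Sat-PM→Fong, Sun-AM→Fong, Sun-PM→Ferraro+Fong.
Loads: Dubois 2/2, Ferraro 2/2, Larsen 2/2, Johansson 2/2, Marcus 1/1, Fong 3/3.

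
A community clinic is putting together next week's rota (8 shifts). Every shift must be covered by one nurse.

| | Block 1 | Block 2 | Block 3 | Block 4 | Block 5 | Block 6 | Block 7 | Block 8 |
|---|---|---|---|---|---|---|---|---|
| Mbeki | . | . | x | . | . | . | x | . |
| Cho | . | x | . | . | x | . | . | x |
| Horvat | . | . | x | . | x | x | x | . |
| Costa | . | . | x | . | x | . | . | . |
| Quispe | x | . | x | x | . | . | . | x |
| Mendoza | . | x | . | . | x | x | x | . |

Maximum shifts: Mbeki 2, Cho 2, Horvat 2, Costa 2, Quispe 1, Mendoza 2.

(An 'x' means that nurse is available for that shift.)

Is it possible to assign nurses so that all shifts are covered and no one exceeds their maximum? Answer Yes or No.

No

Total capacity is 11 and 8 slots are needed, so capacity alone doesn't rule it out.
Shifts {Block 1, Block 4} need 2 worker-slots in total, but the nurses available for any of those shifts (Quispe) can supply at most 1 among them. So no valid schedule exists.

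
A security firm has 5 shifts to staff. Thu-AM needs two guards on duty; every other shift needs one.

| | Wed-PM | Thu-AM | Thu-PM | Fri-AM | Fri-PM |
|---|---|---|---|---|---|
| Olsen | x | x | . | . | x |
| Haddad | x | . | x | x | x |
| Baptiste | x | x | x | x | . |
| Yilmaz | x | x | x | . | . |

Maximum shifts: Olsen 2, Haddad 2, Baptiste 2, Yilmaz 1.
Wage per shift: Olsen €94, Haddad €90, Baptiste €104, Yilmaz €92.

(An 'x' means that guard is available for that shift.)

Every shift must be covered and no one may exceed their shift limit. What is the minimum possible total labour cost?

€564

Picking the cheapest available guard for each shift independently would cost €546, but that ignores the shift limits.
An optimal schedule: Wed-PM→Olsen, Thu-AM→Yilmaz+Olsen, Thu-PM→Baptiste, Fri-AM→Haddad, Fri-PM→Haddad.
Total: 94 + 92 + 94 + 104 + 90 + 90 = €564.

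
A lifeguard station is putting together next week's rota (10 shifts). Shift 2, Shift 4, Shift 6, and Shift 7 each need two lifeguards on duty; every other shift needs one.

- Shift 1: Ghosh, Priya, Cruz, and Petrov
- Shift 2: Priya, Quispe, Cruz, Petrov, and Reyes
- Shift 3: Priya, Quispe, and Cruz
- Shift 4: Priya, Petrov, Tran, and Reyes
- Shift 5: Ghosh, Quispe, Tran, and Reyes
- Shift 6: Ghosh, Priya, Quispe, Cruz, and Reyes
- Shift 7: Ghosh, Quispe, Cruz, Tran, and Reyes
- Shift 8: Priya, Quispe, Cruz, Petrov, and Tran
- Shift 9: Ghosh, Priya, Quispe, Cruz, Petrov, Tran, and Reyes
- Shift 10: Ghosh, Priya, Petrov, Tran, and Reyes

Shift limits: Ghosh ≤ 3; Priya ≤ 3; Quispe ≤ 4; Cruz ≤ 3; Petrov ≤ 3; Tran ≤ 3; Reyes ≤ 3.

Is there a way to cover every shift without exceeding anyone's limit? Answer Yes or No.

Yes

One valid schedule: Shift 1→Ghosh, Shift 2→Quispe+Cruz, Shift 3→Priya, Shift 4→Priya+Petrov, Shift 5→Ghosh, Shift 6→Quispe+Cruz, Shift 7→Quispe+Cruz, Shift 8→Priya, Shift 9→Quispe, Shift 10→Ghosh.
Loads: Ghosh 3/3, Priya 3/3, Quispe 4/4, Cruz 3/3, Petrov 1/3, Tran 0/3, Reyes 0/3 — all within limits.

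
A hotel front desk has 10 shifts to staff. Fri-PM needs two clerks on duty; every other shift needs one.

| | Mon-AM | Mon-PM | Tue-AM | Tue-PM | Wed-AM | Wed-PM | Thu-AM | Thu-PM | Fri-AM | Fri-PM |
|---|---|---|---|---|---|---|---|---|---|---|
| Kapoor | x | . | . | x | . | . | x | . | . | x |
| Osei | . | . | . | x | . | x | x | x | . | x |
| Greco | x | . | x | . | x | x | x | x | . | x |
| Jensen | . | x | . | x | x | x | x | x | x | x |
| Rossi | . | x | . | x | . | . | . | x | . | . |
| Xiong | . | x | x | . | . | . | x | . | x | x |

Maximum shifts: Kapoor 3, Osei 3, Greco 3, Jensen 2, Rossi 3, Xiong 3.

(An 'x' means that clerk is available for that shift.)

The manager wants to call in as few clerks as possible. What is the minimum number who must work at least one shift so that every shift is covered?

11 slots to fill and no one can take more than 3, so at least ⌈11/3⌉ = 4 clerks are needed.
Kapoor, Osei, Greco, and Jensen alone can cover everything: Mon-AM→Kapoor, Mon-PM→Jensen, Tue-AM→Greco, Tue-PM→Kapoor, Wed-AM→Greco, Wed-PM→Osei, Thu-AM→Kapoor, Thu-PM→Osei, Fri-AM→Jensen, Fri-PM→Osei+Greco.

4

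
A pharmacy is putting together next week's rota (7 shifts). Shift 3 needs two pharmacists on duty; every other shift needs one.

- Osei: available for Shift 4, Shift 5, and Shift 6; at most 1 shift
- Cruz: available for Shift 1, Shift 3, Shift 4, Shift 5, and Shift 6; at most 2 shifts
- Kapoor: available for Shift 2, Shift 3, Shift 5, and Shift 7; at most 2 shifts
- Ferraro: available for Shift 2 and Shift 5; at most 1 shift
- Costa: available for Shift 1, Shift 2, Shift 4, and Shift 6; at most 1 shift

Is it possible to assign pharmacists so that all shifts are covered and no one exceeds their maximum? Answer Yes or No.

Total capacity is 1+2+2+1+1 = 7 but 8 worker-slots are needed — infeasible.

No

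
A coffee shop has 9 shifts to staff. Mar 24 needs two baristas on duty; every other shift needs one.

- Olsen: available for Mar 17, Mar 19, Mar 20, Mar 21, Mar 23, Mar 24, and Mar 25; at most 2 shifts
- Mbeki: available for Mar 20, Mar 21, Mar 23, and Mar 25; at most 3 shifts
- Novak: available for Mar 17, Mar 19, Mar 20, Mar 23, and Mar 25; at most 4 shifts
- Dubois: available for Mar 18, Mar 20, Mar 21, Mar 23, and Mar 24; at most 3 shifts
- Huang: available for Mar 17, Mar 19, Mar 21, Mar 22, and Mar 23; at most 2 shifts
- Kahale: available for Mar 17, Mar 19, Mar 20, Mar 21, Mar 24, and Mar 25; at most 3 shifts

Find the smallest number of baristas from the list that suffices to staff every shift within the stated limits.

10 slots to fill and no one can take more than 4, so at least ⌈10/4⌉ = 3 baristas are needed.
No set of 3 baristas can cover every shift (each such set leaves at least one shift with no one available or exceeds a cap).
Olsen, Mbeki, Dubois, and Huang alone can cover everything: Mar 17→Olsen, Mar 18→Dubois, Mar 19→Huang, Mar 20→Mbeki, Mar 21→Mbeki, Mar 22→Huang, Mar 23→Dubois, Mar 24→Olsen+Dubois, Mar 25→Mbeki.

4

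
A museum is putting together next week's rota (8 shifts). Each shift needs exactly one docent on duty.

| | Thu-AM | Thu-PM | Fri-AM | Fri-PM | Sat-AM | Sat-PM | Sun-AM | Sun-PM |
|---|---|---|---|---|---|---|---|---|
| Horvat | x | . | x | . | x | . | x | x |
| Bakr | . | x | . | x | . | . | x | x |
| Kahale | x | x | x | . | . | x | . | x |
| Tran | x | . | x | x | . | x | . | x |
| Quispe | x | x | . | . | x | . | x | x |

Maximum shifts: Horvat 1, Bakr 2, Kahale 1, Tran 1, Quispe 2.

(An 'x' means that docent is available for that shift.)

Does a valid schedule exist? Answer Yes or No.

No

Total capacity is 1+2+1+1+2 = 7 but 8 worker-slots are needed — infeasible.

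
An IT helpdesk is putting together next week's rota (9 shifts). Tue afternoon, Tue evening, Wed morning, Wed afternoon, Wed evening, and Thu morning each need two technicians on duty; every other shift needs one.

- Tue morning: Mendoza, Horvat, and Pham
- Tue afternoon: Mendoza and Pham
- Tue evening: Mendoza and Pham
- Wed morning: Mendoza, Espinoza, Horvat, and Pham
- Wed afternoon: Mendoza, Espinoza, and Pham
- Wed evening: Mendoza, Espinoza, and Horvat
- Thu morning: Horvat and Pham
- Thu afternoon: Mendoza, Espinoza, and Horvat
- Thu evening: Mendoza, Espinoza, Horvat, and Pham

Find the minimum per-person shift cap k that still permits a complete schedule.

With 4 technicians and 15 worker-slots to fill, someone must work at least ⌈15/4⌉ = 4 shifts, so k ≥ 4.
k = 4 works: Tue morning→Mendoza, Tue afternoon→Mendoza+Pham, Tue evening→Mendoza+Pham, Wed morning→Horvat+Pham, Wed afternoon→Mendoza+Espinoza, Wed evening→Espinoza+Horvat, Thu morning→Horvat+Pham, Thu afternoon→Espinoza, Thu evening→Espinoza.
Loads: Mendoza 4, Espinoza 4, Horvat 3, Pham 4 — all ≤ 4.

4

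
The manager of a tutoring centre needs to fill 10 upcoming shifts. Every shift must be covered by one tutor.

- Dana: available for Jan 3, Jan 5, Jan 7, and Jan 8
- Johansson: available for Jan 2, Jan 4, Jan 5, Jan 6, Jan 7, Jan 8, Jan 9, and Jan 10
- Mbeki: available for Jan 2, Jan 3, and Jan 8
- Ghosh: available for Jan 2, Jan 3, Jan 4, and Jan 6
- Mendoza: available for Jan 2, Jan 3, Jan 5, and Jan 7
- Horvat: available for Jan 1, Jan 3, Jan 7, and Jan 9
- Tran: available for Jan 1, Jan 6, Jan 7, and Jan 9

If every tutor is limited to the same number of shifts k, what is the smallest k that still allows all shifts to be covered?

2

With 7 tutors and 10 worker-slots to fill, someone must work at least ⌈10/7⌉ = 2 shifts, so k ≥ 2.
k = 2 works: Jan 1→Horvat, Jan 2→Mbeki, Jan 3→Mbeki, Jan 4→Johansson, Jan 5→Dana, Jan 6→Ghosh, Jan 7→Mendoza, Jan 8→Dana, Jan 9→Horvat, Jan 10→Johansson.
Loads: Dana 2, Johansson 2, Mbeki 2, Ghosh 1, Mendoza 1, Horvat 2, Tran 0 — all ≤ 2.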